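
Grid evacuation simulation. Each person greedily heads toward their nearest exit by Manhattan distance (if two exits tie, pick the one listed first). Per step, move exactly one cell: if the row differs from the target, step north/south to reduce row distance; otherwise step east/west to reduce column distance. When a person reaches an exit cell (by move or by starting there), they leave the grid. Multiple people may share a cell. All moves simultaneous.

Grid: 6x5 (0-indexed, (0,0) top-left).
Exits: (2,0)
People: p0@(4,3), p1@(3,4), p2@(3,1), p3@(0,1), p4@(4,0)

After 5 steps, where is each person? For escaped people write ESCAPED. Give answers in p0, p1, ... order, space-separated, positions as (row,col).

Step 1: p0:(4,3)->(3,3) | p1:(3,4)->(2,4) | p2:(3,1)->(2,1) | p3:(0,1)->(1,1) | p4:(4,0)->(3,0)
Step 2: p0:(3,3)->(2,3) | p1:(2,4)->(2,3) | p2:(2,1)->(2,0)->EXIT | p3:(1,1)->(2,1) | p4:(3,0)->(2,0)->EXIT
Step 3: p0:(2,3)->(2,2) | p1:(2,3)->(2,2) | p2:escaped | p3:(2,1)->(2,0)->EXIT | p4:escaped
Step 4: p0:(2,2)->(2,1) | p1:(2,2)->(2,1) | p2:escaped | p3:escaped | p4:escaped
Step 5: p0:(2,1)->(2,0)->EXIT | p1:(2,1)->(2,0)->EXIT | p2:escaped | p3:escaped | p4:escaped

ESCAPED ESCAPED ESCAPED ESCAPED ESCAPED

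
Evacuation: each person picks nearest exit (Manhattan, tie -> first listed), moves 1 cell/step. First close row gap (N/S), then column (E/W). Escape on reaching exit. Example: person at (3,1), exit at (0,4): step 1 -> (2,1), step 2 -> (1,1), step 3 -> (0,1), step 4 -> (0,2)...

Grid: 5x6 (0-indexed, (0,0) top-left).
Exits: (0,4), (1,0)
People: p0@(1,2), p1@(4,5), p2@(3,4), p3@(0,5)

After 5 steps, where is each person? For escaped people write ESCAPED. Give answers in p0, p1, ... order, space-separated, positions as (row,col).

Step 1: p0:(1,2)->(1,1) | p1:(4,5)->(3,5) | p2:(3,4)->(2,4) | p3:(0,5)->(0,4)->EXIT
Step 2: p0:(1,1)->(1,0)->EXIT | p1:(3,5)->(2,5) | p2:(2,4)->(1,4) | p3:escaped
Step 3: p0:escaped | p1:(2,5)->(1,5) | p2:(1,4)->(0,4)->EXIT | p3:escaped
Step 4: p0:escaped | p1:(1,5)->(0,5) | p2:escaped | p3:escaped
Step 5: p0:escaped | p1:(0,5)->(0,4)->EXIT | p2:escaped | p3:escaped

ESCAPED ESCAPED ESCAPED ESCAPED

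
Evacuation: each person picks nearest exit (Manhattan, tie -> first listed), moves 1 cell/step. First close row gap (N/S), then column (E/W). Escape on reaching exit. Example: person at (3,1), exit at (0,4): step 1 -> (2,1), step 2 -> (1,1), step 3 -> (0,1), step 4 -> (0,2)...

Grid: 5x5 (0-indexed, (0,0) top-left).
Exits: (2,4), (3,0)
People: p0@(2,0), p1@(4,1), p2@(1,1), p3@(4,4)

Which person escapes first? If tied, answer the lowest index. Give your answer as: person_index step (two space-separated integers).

Answer: 0 1

Derivation:
Step 1: p0:(2,0)->(3,0)->EXIT | p1:(4,1)->(3,1) | p2:(1,1)->(2,1) | p3:(4,4)->(3,4)
Step 2: p0:escaped | p1:(3,1)->(3,0)->EXIT | p2:(2,1)->(3,1) | p3:(3,4)->(2,4)->EXIT
Step 3: p0:escaped | p1:escaped | p2:(3,1)->(3,0)->EXIT | p3:escaped
Exit steps: [1, 2, 3, 2]
First to escape: p0 at step 1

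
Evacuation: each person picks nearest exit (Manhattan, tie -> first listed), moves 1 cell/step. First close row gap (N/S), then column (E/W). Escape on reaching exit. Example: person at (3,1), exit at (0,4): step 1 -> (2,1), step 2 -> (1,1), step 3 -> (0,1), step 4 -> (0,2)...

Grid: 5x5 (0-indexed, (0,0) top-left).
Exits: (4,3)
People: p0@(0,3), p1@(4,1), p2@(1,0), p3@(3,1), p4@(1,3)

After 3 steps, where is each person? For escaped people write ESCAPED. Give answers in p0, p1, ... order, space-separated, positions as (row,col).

Step 1: p0:(0,3)->(1,3) | p1:(4,1)->(4,2) | p2:(1,0)->(2,0) | p3:(3,1)->(4,1) | p4:(1,3)->(2,3)
Step 2: p0:(1,3)->(2,3) | p1:(4,2)->(4,3)->EXIT | p2:(2,0)->(3,0) | p3:(4,1)->(4,2) | p4:(2,3)->(3,3)
Step 3: p0:(2,3)->(3,3) | p1:escaped | p2:(3,0)->(4,0) | p3:(4,2)->(4,3)->EXIT | p4:(3,3)->(4,3)->EXIT

(3,3) ESCAPED (4,0) ESCAPED ESCAPED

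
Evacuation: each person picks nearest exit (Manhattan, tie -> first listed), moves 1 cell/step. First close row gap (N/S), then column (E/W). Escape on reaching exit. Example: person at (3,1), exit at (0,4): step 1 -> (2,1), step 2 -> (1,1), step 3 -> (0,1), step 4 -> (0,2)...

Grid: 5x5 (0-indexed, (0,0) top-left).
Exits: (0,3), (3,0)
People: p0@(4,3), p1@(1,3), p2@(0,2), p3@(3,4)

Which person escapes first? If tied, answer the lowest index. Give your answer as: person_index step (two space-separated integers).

Step 1: p0:(4,3)->(3,3) | p1:(1,3)->(0,3)->EXIT | p2:(0,2)->(0,3)->EXIT | p3:(3,4)->(2,4)
Step 2: p0:(3,3)->(2,3) | p1:escaped | p2:escaped | p3:(2,4)->(1,4)
Step 3: p0:(2,3)->(1,3) | p1:escaped | p2:escaped | p3:(1,4)->(0,4)
Step 4: p0:(1,3)->(0,3)->EXIT | p1:escaped | p2:escaped | p3:(0,4)->(0,3)->EXIT
Exit steps: [4, 1, 1, 4]
First to escape: p1 at step 1

Answer: 1 1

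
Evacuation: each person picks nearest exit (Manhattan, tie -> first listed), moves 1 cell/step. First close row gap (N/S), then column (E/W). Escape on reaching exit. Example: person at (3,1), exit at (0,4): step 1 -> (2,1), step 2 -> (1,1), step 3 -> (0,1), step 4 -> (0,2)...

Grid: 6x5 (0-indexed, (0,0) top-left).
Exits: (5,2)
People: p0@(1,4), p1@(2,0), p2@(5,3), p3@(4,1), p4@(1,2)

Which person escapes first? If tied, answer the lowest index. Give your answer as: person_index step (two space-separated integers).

Step 1: p0:(1,4)->(2,4) | p1:(2,0)->(3,0) | p2:(5,3)->(5,2)->EXIT | p3:(4,1)->(5,1) | p4:(1,2)->(2,2)
Step 2: p0:(2,4)->(3,4) | p1:(3,0)->(4,0) | p2:escaped | p3:(5,1)->(5,2)->EXIT | p4:(2,2)->(3,2)
Step 3: p0:(3,4)->(4,4) | p1:(4,0)->(5,0) | p2:escaped | p3:escaped | p4:(3,2)->(4,2)
Step 4: p0:(4,4)->(5,4) | p1:(5,0)->(5,1) | p2:escaped | p3:escaped | p4:(4,2)->(5,2)->EXIT
Step 5: p0:(5,4)->(5,3) | p1:(5,1)->(5,2)->EXIT | p2:escaped | p3:escaped | p4:escaped
Step 6: p0:(5,3)->(5,2)->EXIT | p1:escaped | p2:escaped | p3:escaped | p4:escaped
Exit steps: [6, 5, 1, 2, 4]
First to escape: p2 at step 1

Answer: 2 1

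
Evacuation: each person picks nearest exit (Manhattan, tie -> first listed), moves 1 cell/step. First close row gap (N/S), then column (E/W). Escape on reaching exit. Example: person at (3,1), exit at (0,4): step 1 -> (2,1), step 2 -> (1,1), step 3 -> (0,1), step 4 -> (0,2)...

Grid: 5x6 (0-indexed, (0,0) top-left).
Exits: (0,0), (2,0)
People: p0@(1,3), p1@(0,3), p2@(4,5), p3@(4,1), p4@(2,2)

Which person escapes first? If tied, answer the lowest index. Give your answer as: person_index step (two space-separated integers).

Step 1: p0:(1,3)->(0,3) | p1:(0,3)->(0,2) | p2:(4,5)->(3,5) | p3:(4,1)->(3,1) | p4:(2,2)->(2,1)
Step 2: p0:(0,3)->(0,2) | p1:(0,2)->(0,1) | p2:(3,5)->(2,5) | p3:(3,1)->(2,1) | p4:(2,1)->(2,0)->EXIT
Step 3: p0:(0,2)->(0,1) | p1:(0,1)->(0,0)->EXIT | p2:(2,5)->(2,4) | p3:(2,1)->(2,0)->EXIT | p4:escaped
Step 4: p0:(0,1)->(0,0)->EXIT | p1:escaped | p2:(2,4)->(2,3) | p3:escaped | p4:escaped
Step 5: p0:escaped | p1:escaped | p2:(2,3)->(2,2) | p3:escaped | p4:escaped
Step 6: p0:escaped | p1:escaped | p2:(2,2)->(2,1) | p3:escaped | p4:escaped
Step 7: p0:escaped | p1:escaped | p2:(2,1)->(2,0)->EXIT | p3:escaped | p4:escaped
Exit steps: [4, 3, 7, 3, 2]
First to escape: p4 at step 2

Answer: 4 2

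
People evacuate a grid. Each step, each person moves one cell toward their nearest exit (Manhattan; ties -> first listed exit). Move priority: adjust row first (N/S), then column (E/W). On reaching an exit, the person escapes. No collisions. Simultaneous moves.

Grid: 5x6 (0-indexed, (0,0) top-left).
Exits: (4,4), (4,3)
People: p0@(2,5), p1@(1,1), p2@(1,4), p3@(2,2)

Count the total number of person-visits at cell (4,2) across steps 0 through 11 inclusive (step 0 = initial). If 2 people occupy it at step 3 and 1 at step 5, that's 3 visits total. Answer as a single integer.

Step 0: p0@(2,5) p1@(1,1) p2@(1,4) p3@(2,2) -> at (4,2): 0 [-], cum=0
Step 1: p0@(3,5) p1@(2,1) p2@(2,4) p3@(3,2) -> at (4,2): 0 [-], cum=0
Step 2: p0@(4,5) p1@(3,1) p2@(3,4) p3@(4,2) -> at (4,2): 1 [p3], cum=1
Step 3: p0@ESC p1@(4,1) p2@ESC p3@ESC -> at (4,2): 0 [-], cum=1
Step 4: p0@ESC p1@(4,2) p2@ESC p3@ESC -> at (4,2): 1 [p1], cum=2
Step 5: p0@ESC p1@ESC p2@ESC p3@ESC -> at (4,2): 0 [-], cum=2
Total visits = 2

Answer: 2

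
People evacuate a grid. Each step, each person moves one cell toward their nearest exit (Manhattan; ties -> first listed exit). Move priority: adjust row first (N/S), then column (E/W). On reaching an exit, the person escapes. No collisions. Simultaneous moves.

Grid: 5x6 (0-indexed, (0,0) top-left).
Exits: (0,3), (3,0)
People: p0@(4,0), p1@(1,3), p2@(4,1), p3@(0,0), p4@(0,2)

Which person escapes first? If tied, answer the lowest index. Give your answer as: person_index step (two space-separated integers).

Step 1: p0:(4,0)->(3,0)->EXIT | p1:(1,3)->(0,3)->EXIT | p2:(4,1)->(3,1) | p3:(0,0)->(0,1) | p4:(0,2)->(0,3)->EXIT
Step 2: p0:escaped | p1:escaped | p2:(3,1)->(3,0)->EXIT | p3:(0,1)->(0,2) | p4:escaped
Step 3: p0:escaped | p1:escaped | p2:escaped | p3:(0,2)->(0,3)->EXIT | p4:escaped
Exit steps: [1, 1, 2, 3, 1]
First to escape: p0 at step 1

Answer: 0 1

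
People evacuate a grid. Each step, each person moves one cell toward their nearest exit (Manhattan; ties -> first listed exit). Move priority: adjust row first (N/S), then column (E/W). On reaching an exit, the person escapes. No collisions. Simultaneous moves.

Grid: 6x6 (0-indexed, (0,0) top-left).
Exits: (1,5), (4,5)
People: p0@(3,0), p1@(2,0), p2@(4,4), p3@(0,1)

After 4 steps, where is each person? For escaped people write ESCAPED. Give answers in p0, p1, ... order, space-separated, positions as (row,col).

Step 1: p0:(3,0)->(4,0) | p1:(2,0)->(1,0) | p2:(4,4)->(4,5)->EXIT | p3:(0,1)->(1,1)
Step 2: p0:(4,0)->(4,1) | p1:(1,0)->(1,1) | p2:escaped | p3:(1,1)->(1,2)
Step 3: p0:(4,1)->(4,2) | p1:(1,1)->(1,2) | p2:escaped | p3:(1,2)->(1,3)
Step 4: p0:(4,2)->(4,3) | p1:(1,2)->(1,3) | p2:escaped | p3:(1,3)->(1,4)

(4,3) (1,3) ESCAPED (1,4)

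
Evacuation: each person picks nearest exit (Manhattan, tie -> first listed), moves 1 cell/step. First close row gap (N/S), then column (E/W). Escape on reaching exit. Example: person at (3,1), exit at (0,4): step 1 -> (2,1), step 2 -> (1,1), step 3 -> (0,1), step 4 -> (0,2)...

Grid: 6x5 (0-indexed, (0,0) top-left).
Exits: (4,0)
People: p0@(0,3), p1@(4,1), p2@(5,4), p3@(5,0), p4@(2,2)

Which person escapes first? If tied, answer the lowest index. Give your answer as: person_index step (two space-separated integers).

Answer: 1 1

Derivation:
Step 1: p0:(0,3)->(1,3) | p1:(4,1)->(4,0)->EXIT | p2:(5,4)->(4,4) | p3:(5,0)->(4,0)->EXIT | p4:(2,2)->(3,2)
Step 2: p0:(1,3)->(2,3) | p1:escaped | p2:(4,4)->(4,3) | p3:escaped | p4:(3,2)->(4,2)
Step 3: p0:(2,3)->(3,3) | p1:escaped | p2:(4,3)->(4,2) | p3:escaped | p4:(4,2)->(4,1)
Step 4: p0:(3,3)->(4,3) | p1:escaped | p2:(4,2)->(4,1) | p3:escaped | p4:(4,1)->(4,0)->EXIT
Step 5: p0:(4,3)->(4,2) | p1:escaped | p2:(4,1)->(4,0)->EXIT | p3:escaped | p4:escaped
Step 6: p0:(4,2)->(4,1) | p1:escaped | p2:escaped | p3:escaped | p4:escaped
Step 7: p0:(4,1)->(4,0)->EXIT | p1:escaped | p2:escaped | p3:escaped | p4:escaped
Exit steps: [7, 1, 5, 1, 4]
First to escape: p1 at step 1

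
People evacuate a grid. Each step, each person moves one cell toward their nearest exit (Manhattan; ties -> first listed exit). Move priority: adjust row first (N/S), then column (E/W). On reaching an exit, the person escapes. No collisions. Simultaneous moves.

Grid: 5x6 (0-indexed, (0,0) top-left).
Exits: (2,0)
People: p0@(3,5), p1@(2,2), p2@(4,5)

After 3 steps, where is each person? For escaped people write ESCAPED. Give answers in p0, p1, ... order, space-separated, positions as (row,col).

Step 1: p0:(3,5)->(2,5) | p1:(2,2)->(2,1) | p2:(4,5)->(3,5)
Step 2: p0:(2,5)->(2,4) | p1:(2,1)->(2,0)->EXIT | p2:(3,5)->(2,5)
Step 3: p0:(2,4)->(2,3) | p1:escaped | p2:(2,5)->(2,4)

(2,3) ESCAPED (2,4)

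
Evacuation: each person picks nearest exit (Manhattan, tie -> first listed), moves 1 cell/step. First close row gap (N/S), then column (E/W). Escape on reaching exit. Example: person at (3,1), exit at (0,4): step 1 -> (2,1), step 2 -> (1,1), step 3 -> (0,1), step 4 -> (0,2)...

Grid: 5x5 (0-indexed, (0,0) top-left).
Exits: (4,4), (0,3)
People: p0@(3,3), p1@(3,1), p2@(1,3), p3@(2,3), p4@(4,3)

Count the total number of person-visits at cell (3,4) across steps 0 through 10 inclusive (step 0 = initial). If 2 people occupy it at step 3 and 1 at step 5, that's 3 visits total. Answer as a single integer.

Step 0: p0@(3,3) p1@(3,1) p2@(1,3) p3@(2,3) p4@(4,3) -> at (3,4): 0 [-], cum=0
Step 1: p0@(4,3) p1@(4,1) p2@ESC p3@(1,3) p4@ESC -> at (3,4): 0 [-], cum=0
Step 2: p0@ESC p1@(4,2) p2@ESC p3@ESC p4@ESC -> at (3,4): 0 [-], cum=0
Step 3: p0@ESC p1@(4,3) p2@ESC p3@ESC p4@ESC -> at (3,4): 0 [-], cum=0
Step 4: p0@ESC p1@ESC p2@ESC p3@ESC p4@ESC -> at (3,4): 0 [-], cum=0
Total visits = 0

Answer: 0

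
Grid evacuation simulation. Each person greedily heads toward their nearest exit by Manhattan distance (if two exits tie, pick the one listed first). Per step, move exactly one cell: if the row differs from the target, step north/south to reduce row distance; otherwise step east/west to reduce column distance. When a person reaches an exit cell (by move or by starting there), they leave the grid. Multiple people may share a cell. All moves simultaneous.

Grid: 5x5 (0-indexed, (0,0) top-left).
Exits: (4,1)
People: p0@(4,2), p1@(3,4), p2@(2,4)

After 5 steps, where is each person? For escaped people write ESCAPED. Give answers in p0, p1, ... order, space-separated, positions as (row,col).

Step 1: p0:(4,2)->(4,1)->EXIT | p1:(3,4)->(4,4) | p2:(2,4)->(3,4)
Step 2: p0:escaped | p1:(4,4)->(4,3) | p2:(3,4)->(4,4)
Step 3: p0:escaped | p1:(4,3)->(4,2) | p2:(4,4)->(4,3)
Step 4: p0:escaped | p1:(4,2)->(4,1)->EXIT | p2:(4,3)->(4,2)
Step 5: p0:escaped | p1:escaped | p2:(4,2)->(4,1)->EXIT

ESCAPED ESCAPED ESCAPED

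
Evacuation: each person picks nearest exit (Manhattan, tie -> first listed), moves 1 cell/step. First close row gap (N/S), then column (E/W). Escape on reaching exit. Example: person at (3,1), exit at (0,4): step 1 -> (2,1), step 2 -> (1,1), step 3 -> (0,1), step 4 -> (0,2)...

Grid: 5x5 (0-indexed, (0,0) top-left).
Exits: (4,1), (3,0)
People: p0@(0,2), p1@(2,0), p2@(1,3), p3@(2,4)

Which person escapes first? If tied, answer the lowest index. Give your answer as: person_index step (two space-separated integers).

Step 1: p0:(0,2)->(1,2) | p1:(2,0)->(3,0)->EXIT | p2:(1,3)->(2,3) | p3:(2,4)->(3,4)
Step 2: p0:(1,2)->(2,2) | p1:escaped | p2:(2,3)->(3,3) | p3:(3,4)->(4,4)
Step 3: p0:(2,2)->(3,2) | p1:escaped | p2:(3,3)->(4,3) | p3:(4,4)->(4,3)
Step 4: p0:(3,2)->(4,2) | p1:escaped | p2:(4,3)->(4,2) | p3:(4,3)->(4,2)
Step 5: p0:(4,2)->(4,1)->EXIT | p1:escaped | p2:(4,2)->(4,1)->EXIT | p3:(4,2)->(4,1)->EXIT
Exit steps: [5, 1, 5, 5]
First to escape: p1 at step 1

Answer: 1 1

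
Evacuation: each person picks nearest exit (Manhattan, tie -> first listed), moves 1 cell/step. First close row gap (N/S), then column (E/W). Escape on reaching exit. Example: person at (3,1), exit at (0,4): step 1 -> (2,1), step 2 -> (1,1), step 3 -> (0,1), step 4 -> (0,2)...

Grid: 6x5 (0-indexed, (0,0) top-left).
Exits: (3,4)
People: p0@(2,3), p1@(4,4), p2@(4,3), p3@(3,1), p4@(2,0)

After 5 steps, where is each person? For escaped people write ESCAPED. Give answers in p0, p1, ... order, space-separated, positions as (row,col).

Step 1: p0:(2,3)->(3,3) | p1:(4,4)->(3,4)->EXIT | p2:(4,3)->(3,3) | p3:(3,1)->(3,2) | p4:(2,0)->(3,0)
Step 2: p0:(3,3)->(3,4)->EXIT | p1:escaped | p2:(3,3)->(3,4)->EXIT | p3:(3,2)->(3,3) | p4:(3,0)->(3,1)
Step 3: p0:escaped | p1:escaped | p2:escaped | p3:(3,3)->(3,4)->EXIT | p4:(3,1)->(3,2)
Step 4: p0:escaped | p1:escaped | p2:escaped | p3:escaped | p4:(3,2)->(3,3)
Step 5: p0:escaped | p1:escaped | p2:escaped | p3:escaped | p4:(3,3)->(3,4)->EXIT

ESCAPED ESCAPED ESCAPED ESCAPED ESCAPED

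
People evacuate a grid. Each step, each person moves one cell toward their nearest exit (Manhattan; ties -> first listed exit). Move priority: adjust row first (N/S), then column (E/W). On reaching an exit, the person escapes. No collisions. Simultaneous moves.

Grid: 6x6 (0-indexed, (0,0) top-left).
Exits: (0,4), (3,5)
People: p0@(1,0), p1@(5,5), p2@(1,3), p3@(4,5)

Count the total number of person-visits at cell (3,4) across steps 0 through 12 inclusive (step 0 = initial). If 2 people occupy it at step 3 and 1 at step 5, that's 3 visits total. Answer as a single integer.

Step 0: p0@(1,0) p1@(5,5) p2@(1,3) p3@(4,5) -> at (3,4): 0 [-], cum=0
Step 1: p0@(0,0) p1@(4,5) p2@(0,3) p3@ESC -> at (3,4): 0 [-], cum=0
Step 2: p0@(0,1) p1@ESC p2@ESC p3@ESC -> at (3,4): 0 [-], cum=0
Step 3: p0@(0,2) p1@ESC p2@ESC p3@ESC -> at (3,4): 0 [-], cum=0
Step 4: p0@(0,3) p1@ESC p2@ESC p3@ESC -> at (3,4): 0 [-], cum=0
Step 5: p0@ESC p1@ESC p2@ESC p3@ESC -> at (3,4): 0 [-], cum=0
Total visits = 0

Answer: 0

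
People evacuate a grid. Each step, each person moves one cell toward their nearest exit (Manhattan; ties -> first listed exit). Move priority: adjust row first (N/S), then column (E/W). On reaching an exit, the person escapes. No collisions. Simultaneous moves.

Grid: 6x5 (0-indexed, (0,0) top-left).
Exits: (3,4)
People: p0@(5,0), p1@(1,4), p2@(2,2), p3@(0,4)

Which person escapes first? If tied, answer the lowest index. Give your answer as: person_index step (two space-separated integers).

Step 1: p0:(5,0)->(4,0) | p1:(1,4)->(2,4) | p2:(2,2)->(3,2) | p3:(0,4)->(1,4)
Step 2: p0:(4,0)->(3,0) | p1:(2,4)->(3,4)->EXIT | p2:(3,2)->(3,3) | p3:(1,4)->(2,4)
Step 3: p0:(3,0)->(3,1) | p1:escaped | p2:(3,3)->(3,4)->EXIT | p3:(2,4)->(3,4)->EXIT
Step 4: p0:(3,1)->(3,2) | p1:escaped | p2:escaped | p3:escaped
Step 5: p0:(3,2)->(3,3) | p1:escaped | p2:escaped | p3:escaped
Step 6: p0:(3,3)->(3,4)->EXIT | p1:escaped | p2:escaped | p3:escaped
Exit steps: [6, 2, 3, 3]
First to escape: p1 at step 2

Answer: 1 2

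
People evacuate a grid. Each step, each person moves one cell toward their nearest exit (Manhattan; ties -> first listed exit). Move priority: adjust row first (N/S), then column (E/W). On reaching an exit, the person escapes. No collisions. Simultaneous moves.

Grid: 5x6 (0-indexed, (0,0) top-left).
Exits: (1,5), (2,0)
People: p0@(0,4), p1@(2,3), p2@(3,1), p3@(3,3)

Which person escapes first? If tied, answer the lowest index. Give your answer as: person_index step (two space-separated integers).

Answer: 0 2

Derivation:
Step 1: p0:(0,4)->(1,4) | p1:(2,3)->(1,3) | p2:(3,1)->(2,1) | p3:(3,3)->(2,3)
Step 2: p0:(1,4)->(1,5)->EXIT | p1:(1,3)->(1,4) | p2:(2,1)->(2,0)->EXIT | p3:(2,3)->(1,3)
Step 3: p0:escaped | p1:(1,4)->(1,5)->EXIT | p2:escaped | p3:(1,3)->(1,4)
Step 4: p0:escaped | p1:escaped | p2:escaped | p3:(1,4)->(1,5)->EXIT
Exit steps: [2, 3, 2, 4]
First to escape: p0 at step 2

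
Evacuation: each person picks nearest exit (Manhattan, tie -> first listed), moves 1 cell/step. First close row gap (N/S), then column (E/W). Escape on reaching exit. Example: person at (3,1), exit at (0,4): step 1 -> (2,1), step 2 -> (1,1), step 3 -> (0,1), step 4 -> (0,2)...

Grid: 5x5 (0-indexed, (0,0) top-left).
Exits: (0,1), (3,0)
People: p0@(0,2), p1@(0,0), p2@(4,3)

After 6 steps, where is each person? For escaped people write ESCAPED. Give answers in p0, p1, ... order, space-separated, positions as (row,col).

Step 1: p0:(0,2)->(0,1)->EXIT | p1:(0,0)->(0,1)->EXIT | p2:(4,3)->(3,3)
Step 2: p0:escaped | p1:escaped | p2:(3,3)->(3,2)
Step 3: p0:escaped | p1:escaped | p2:(3,2)->(3,1)
Step 4: p0:escaped | p1:escaped | p2:(3,1)->(3,0)->EXIT

ESCAPED ESCAPED ESCAPED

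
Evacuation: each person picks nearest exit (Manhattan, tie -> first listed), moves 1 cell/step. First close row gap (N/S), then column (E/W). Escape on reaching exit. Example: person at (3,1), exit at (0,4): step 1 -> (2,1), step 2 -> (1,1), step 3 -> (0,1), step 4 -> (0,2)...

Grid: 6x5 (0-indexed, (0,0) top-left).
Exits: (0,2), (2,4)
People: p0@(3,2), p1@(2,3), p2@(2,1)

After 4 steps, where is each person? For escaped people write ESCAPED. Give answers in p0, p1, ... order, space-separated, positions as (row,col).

Step 1: p0:(3,2)->(2,2) | p1:(2,3)->(2,4)->EXIT | p2:(2,1)->(1,1)
Step 2: p0:(2,2)->(1,2) | p1:escaped | p2:(1,1)->(0,1)
Step 3: p0:(1,2)->(0,2)->EXIT | p1:escaped | p2:(0,1)->(0,2)->EXIT

ESCAPED ESCAPED ESCAPED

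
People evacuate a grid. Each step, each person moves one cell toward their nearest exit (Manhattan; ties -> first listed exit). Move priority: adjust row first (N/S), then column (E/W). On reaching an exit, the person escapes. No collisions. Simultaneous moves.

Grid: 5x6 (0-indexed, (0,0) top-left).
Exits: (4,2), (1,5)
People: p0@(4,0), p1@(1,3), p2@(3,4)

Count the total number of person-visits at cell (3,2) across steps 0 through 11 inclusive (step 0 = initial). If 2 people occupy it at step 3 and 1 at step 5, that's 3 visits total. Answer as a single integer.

Answer: 0

Derivation:
Step 0: p0@(4,0) p1@(1,3) p2@(3,4) -> at (3,2): 0 [-], cum=0
Step 1: p0@(4,1) p1@(1,4) p2@(4,4) -> at (3,2): 0 [-], cum=0
Step 2: p0@ESC p1@ESC p2@(4,3) -> at (3,2): 0 [-], cum=0
Step 3: p0@ESC p1@ESC p2@ESC -> at (3,2): 0 [-], cum=0
Total visits = 0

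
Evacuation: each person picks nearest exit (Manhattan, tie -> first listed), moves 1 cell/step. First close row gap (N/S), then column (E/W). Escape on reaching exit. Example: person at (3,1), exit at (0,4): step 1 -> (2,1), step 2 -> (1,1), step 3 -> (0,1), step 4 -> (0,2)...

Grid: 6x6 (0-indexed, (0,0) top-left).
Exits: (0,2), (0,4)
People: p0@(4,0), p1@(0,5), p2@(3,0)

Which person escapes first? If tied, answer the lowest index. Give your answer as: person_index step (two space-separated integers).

Step 1: p0:(4,0)->(3,0) | p1:(0,5)->(0,4)->EXIT | p2:(3,0)->(2,0)
Step 2: p0:(3,0)->(2,0) | p1:escaped | p2:(2,0)->(1,0)
Step 3: p0:(2,0)->(1,0) | p1:escaped | p2:(1,0)->(0,0)
Step 4: p0:(1,0)->(0,0) | p1:escaped | p2:(0,0)->(0,1)
Step 5: p0:(0,0)->(0,1) | p1:escaped | p2:(0,1)->(0,2)->EXIT
Step 6: p0:(0,1)->(0,2)->EXIT | p1:escaped | p2:escaped
Exit steps: [6, 1, 5]
First to escape: p1 at step 1

Answer: 1 1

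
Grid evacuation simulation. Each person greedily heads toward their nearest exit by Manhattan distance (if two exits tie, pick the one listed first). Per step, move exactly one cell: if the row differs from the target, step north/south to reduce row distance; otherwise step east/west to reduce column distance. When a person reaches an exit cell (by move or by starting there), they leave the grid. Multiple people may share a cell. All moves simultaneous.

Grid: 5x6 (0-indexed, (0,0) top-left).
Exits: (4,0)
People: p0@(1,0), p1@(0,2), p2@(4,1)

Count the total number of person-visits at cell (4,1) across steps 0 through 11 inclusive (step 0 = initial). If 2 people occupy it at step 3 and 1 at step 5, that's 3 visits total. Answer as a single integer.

Step 0: p0@(1,0) p1@(0,2) p2@(4,1) -> at (4,1): 1 [p2], cum=1
Step 1: p0@(2,0) p1@(1,2) p2@ESC -> at (4,1): 0 [-], cum=1
Step 2: p0@(3,0) p1@(2,2) p2@ESC -> at (4,1): 0 [-], cum=1
Step 3: p0@ESC p1@(3,2) p2@ESC -> at (4,1): 0 [-], cum=1
Step 4: p0@ESC p1@(4,2) p2@ESC -> at (4,1): 0 [-], cum=1
Step 5: p0@ESC p1@(4,1) p2@ESC -> at (4,1): 1 [p1], cum=2
Step 6: p0@ESC p1@ESC p2@ESC -> at (4,1): 0 [-], cum=2
Total visits = 2

Answer: 2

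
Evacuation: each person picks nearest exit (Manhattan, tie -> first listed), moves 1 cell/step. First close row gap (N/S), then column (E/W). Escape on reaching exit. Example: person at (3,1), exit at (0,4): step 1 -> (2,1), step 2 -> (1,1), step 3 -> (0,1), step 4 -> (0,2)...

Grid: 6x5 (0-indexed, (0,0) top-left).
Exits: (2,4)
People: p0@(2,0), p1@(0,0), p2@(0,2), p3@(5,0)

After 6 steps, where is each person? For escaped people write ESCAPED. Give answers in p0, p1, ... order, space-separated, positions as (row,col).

Step 1: p0:(2,0)->(2,1) | p1:(0,0)->(1,0) | p2:(0,2)->(1,2) | p3:(5,0)->(4,0)
Step 2: p0:(2,1)->(2,2) | p1:(1,0)->(2,0) | p2:(1,2)->(2,2) | p3:(4,0)->(3,0)
Step 3: p0:(2,2)->(2,3) | p1:(2,0)->(2,1) | p2:(2,2)->(2,3) | p3:(3,0)->(2,0)
Step 4: p0:(2,3)->(2,4)->EXIT | p1:(2,1)->(2,2) | p2:(2,3)->(2,4)->EXIT | p3:(2,0)->(2,1)
Step 5: p0:escaped | p1:(2,2)->(2,3) | p2:escaped | p3:(2,1)->(2,2)
Step 6: p0:escaped | p1:(2,3)->(2,4)->EXIT | p2:escaped | p3:(2,2)->(2,3)

ESCAPED ESCAPED ESCAPED (2,3)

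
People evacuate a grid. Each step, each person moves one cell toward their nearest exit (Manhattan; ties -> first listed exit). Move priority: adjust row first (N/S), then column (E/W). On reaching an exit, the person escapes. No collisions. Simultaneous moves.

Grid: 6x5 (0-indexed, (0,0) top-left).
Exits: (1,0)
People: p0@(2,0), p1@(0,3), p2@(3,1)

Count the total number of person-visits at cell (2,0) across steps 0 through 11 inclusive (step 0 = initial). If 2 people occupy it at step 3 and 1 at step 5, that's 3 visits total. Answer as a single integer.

Step 0: p0@(2,0) p1@(0,3) p2@(3,1) -> at (2,0): 1 [p0], cum=1
Step 1: p0@ESC p1@(1,3) p2@(2,1) -> at (2,0): 0 [-], cum=1
Step 2: p0@ESC p1@(1,2) p2@(1,1) -> at (2,0): 0 [-], cum=1
Step 3: p0@ESC p1@(1,1) p2@ESC -> at (2,0): 0 [-], cum=1
Step 4: p0@ESC p1@ESC p2@ESC -> at (2,0): 0 [-], cum=1
Total visits = 1

Answer: 1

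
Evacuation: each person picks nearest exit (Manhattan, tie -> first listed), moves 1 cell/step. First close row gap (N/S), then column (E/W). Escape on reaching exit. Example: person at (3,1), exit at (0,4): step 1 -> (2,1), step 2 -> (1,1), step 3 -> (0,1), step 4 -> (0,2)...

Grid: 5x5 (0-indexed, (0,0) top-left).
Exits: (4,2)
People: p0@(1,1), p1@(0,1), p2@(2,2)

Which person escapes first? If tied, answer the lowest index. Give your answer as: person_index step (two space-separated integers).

Step 1: p0:(1,1)->(2,1) | p1:(0,1)->(1,1) | p2:(2,2)->(3,2)
Step 2: p0:(2,1)->(3,1) | p1:(1,1)->(2,1) | p2:(3,2)->(4,2)->EXIT
Step 3: p0:(3,1)->(4,1) | p1:(2,1)->(3,1) | p2:escaped
Step 4: p0:(4,1)->(4,2)->EXIT | p1:(3,1)->(4,1) | p2:escaped
Step 5: p0:escaped | p1:(4,1)->(4,2)->EXIT | p2:escaped
Exit steps: [4, 5, 2]
First to escape: p2 at step 2

Answer: 2 2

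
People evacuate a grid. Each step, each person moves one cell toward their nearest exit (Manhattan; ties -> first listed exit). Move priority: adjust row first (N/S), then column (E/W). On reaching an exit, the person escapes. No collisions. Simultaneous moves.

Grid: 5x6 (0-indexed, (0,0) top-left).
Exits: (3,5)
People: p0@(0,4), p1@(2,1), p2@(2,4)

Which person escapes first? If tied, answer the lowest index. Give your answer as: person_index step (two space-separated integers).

Step 1: p0:(0,4)->(1,4) | p1:(2,1)->(3,1) | p2:(2,4)->(3,4)
Step 2: p0:(1,4)->(2,4) | p1:(3,1)->(3,2) | p2:(3,4)->(3,5)->EXIT
Step 3: p0:(2,4)->(3,4) | p1:(3,2)->(3,3) | p2:escaped
Step 4: p0:(3,4)->(3,5)->EXIT | p1:(3,3)->(3,4) | p2:escaped
Step 5: p0:escaped | p1:(3,4)->(3,5)->EXIT | p2:escaped
Exit steps: [4, 5, 2]
First to escape: p2 at step 2

Answer: 2 2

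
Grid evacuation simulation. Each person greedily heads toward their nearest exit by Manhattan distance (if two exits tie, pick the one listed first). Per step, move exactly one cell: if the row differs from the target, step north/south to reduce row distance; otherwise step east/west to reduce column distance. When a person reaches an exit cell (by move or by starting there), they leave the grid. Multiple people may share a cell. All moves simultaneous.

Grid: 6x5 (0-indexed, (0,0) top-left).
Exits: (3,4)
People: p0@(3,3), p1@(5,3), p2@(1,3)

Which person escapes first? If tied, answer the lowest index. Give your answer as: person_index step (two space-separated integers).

Step 1: p0:(3,3)->(3,4)->EXIT | p1:(5,3)->(4,3) | p2:(1,3)->(2,3)
Step 2: p0:escaped | p1:(4,3)->(3,3) | p2:(2,3)->(3,3)
Step 3: p0:escaped | p1:(3,3)->(3,4)->EXIT | p2:(3,3)->(3,4)->EXIT
Exit steps: [1, 3, 3]
First to escape: p0 at step 1

Answer: 0 1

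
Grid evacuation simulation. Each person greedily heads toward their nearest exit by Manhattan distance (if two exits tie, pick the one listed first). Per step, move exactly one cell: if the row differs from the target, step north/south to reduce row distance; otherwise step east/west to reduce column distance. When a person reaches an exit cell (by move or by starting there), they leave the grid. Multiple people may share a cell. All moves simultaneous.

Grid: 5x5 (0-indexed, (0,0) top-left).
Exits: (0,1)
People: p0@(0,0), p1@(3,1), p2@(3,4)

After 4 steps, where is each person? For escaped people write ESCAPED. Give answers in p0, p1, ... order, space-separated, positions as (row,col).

Step 1: p0:(0,0)->(0,1)->EXIT | p1:(3,1)->(2,1) | p2:(3,4)->(2,4)
Step 2: p0:escaped | p1:(2,1)->(1,1) | p2:(2,4)->(1,4)
Step 3: p0:escaped | p1:(1,1)->(0,1)->EXIT | p2:(1,4)->(0,4)
Step 4: p0:escaped | p1:escaped | p2:(0,4)->(0,3)

ESCAPED ESCAPED (0,3)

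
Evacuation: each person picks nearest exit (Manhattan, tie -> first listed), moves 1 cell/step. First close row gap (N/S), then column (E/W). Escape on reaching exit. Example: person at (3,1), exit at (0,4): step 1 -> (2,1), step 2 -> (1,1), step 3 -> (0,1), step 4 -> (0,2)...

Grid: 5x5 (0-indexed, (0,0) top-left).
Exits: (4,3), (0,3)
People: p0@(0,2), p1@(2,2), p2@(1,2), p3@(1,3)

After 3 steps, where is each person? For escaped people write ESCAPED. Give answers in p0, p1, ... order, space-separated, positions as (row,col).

Step 1: p0:(0,2)->(0,3)->EXIT | p1:(2,2)->(3,2) | p2:(1,2)->(0,2) | p3:(1,3)->(0,3)->EXIT
Step 2: p0:escaped | p1:(3,2)->(4,2) | p2:(0,2)->(0,3)->EXIT | p3:escaped
Step 3: p0:escaped | p1:(4,2)->(4,3)->EXIT | p2:escaped | p3:escaped

ESCAPED ESCAPED ESCAPED ESCAPED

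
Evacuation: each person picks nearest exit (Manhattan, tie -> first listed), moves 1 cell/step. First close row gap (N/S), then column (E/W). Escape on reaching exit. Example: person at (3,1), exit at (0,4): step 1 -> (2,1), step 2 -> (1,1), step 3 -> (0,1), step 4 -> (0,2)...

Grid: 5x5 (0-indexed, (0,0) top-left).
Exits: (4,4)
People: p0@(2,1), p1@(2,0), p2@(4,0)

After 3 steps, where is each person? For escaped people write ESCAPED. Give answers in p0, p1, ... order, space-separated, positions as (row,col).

Step 1: p0:(2,1)->(3,1) | p1:(2,0)->(3,0) | p2:(4,0)->(4,1)
Step 2: p0:(3,1)->(4,1) | p1:(3,0)->(4,0) | p2:(4,1)->(4,2)
Step 3: p0:(4,1)->(4,2) | p1:(4,0)->(4,1) | p2:(4,2)->(4,3)

(4,2) (4,1) (4,3)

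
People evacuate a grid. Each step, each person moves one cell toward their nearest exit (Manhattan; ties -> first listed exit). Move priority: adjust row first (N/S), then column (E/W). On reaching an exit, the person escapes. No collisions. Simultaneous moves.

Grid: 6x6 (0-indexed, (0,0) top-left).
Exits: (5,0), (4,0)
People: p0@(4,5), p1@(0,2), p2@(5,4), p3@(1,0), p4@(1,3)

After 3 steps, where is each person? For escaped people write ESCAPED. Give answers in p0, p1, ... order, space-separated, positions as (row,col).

Step 1: p0:(4,5)->(4,4) | p1:(0,2)->(1,2) | p2:(5,4)->(5,3) | p3:(1,0)->(2,0) | p4:(1,3)->(2,3)
Step 2: p0:(4,4)->(4,3) | p1:(1,2)->(2,2) | p2:(5,3)->(5,2) | p3:(2,0)->(3,0) | p4:(2,3)->(3,3)
Step 3: p0:(4,3)->(4,2) | p1:(2,2)->(3,2) | p2:(5,2)->(5,1) | p3:(3,0)->(4,0)->EXIT | p4:(3,3)->(4,3)

(4,2) (3,2) (5,1) ESCAPED (4,3)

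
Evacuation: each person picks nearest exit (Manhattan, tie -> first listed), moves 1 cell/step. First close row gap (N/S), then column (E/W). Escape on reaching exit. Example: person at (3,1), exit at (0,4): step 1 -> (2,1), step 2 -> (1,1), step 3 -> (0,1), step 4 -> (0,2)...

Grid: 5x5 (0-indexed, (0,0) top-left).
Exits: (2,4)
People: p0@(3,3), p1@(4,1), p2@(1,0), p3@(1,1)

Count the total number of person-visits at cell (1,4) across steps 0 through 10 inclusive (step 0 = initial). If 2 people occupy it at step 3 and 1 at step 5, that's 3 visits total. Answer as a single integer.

Answer: 0

Derivation:
Step 0: p0@(3,3) p1@(4,1) p2@(1,0) p3@(1,1) -> at (1,4): 0 [-], cum=0
Step 1: p0@(2,3) p1@(3,1) p2@(2,0) p3@(2,1) -> at (1,4): 0 [-], cum=0
Step 2: p0@ESC p1@(2,1) p2@(2,1) p3@(2,2) -> at (1,4): 0 [-], cum=0
Step 3: p0@ESC p1@(2,2) p2@(2,2) p3@(2,3) -> at (1,4): 0 [-], cum=0
Step 4: p0@ESC p1@(2,3) p2@(2,3) p3@ESC -> at (1,4): 0 [-], cum=0
Step 5: p0@ESC p1@ESC p2@ESC p3@ESC -> at (1,4): 0 [-], cum=0
Total visits = 0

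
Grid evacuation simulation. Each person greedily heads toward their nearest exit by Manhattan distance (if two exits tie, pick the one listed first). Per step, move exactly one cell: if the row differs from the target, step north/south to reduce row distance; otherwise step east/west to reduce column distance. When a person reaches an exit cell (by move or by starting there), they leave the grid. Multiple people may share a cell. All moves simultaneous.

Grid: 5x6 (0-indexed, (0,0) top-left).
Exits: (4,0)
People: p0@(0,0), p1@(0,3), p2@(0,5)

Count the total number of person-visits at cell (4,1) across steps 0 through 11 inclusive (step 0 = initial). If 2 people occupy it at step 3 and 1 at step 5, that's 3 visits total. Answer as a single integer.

Answer: 2

Derivation:
Step 0: p0@(0,0) p1@(0,3) p2@(0,5) -> at (4,1): 0 [-], cum=0
Step 1: p0@(1,0) p1@(1,3) p2@(1,5) -> at (4,1): 0 [-], cum=0
Step 2: p0@(2,0) p1@(2,3) p2@(2,5) -> at (4,1): 0 [-], cum=0
Step 3: p0@(3,0) p1@(3,3) p2@(3,5) -> at (4,1): 0 [-], cum=0
Step 4: p0@ESC p1@(4,3) p2@(4,5) -> at (4,1): 0 [-], cum=0
Step 5: p0@ESC p1@(4,2) p2@(4,4) -> at (4,1): 0 [-], cum=0
Step 6: p0@ESC p1@(4,1) p2@(4,3) -> at (4,1): 1 [p1], cum=1
Step 7: p0@ESC p1@ESC p2@(4,2) -> at (4,1): 0 [-], cum=1
Step 8: p0@ESC p1@ESC p2@(4,1) -> at (4,1): 1 [p2], cum=2
Step 9: p0@ESC p1@ESC p2@ESC -> at (4,1): 0 [-], cum=2
Total visits = 2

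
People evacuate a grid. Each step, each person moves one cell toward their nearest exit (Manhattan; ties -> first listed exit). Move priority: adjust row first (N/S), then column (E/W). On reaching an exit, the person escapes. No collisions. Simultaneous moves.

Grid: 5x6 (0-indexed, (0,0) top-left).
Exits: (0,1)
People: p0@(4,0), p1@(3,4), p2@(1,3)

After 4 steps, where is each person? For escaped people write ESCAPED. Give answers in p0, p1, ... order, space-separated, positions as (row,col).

Step 1: p0:(4,0)->(3,0) | p1:(3,4)->(2,4) | p2:(1,3)->(0,3)
Step 2: p0:(3,0)->(2,0) | p1:(2,4)->(1,4) | p2:(0,3)->(0,2)
Step 3: p0:(2,0)->(1,0) | p1:(1,4)->(0,4) | p2:(0,2)->(0,1)->EXIT
Step 4: p0:(1,0)->(0,0) | p1:(0,4)->(0,3) | p2:escaped

(0,0) (0,3) ESCAPED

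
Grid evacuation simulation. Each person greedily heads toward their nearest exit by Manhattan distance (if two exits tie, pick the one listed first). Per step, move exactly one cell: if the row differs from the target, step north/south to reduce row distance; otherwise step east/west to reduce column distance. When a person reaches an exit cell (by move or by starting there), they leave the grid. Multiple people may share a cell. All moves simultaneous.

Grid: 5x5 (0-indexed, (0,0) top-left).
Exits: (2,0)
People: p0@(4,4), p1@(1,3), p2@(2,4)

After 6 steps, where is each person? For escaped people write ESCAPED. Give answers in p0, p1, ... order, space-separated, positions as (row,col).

Step 1: p0:(4,4)->(3,4) | p1:(1,3)->(2,3) | p2:(2,4)->(2,3)
Step 2: p0:(3,4)->(2,4) | p1:(2,3)->(2,2) | p2:(2,3)->(2,2)
Step 3: p0:(2,4)->(2,3) | p1:(2,2)->(2,1) | p2:(2,2)->(2,1)
Step 4: p0:(2,3)->(2,2) | p1:(2,1)->(2,0)->EXIT | p2:(2,1)->(2,0)->EXIT
Step 5: p0:(2,2)->(2,1) | p1:escaped | p2:escaped
Step 6: p0:(2,1)->(2,0)->EXIT | p1:escaped | p2:escaped

ESCAPED ESCAPED ESCAPED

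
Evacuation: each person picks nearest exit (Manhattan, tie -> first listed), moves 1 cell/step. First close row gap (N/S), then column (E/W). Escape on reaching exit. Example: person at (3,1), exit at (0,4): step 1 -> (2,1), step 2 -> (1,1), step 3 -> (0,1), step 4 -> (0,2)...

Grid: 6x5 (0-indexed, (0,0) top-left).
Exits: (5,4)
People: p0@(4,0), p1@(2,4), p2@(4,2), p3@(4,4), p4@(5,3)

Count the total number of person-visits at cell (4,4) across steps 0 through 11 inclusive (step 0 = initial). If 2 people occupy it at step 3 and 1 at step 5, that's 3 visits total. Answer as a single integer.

Answer: 2

Derivation:
Step 0: p0@(4,0) p1@(2,4) p2@(4,2) p3@(4,4) p4@(5,3) -> at (4,4): 1 [p3], cum=1
Step 1: p0@(5,0) p1@(3,4) p2@(5,2) p3@ESC p4@ESC -> at (4,4): 0 [-], cum=1
Step 2: p0@(5,1) p1@(4,4) p2@(5,3) p3@ESC p4@ESC -> at (4,4): 1 [p1], cum=2
Step 3: p0@(5,2) p1@ESC p2@ESC p3@ESC p4@ESC -> at (4,4): 0 [-], cum=2
Step 4: p0@(5,3) p1@ESC p2@ESC p3@ESC p4@ESC -> at (4,4): 0 [-], cum=2
Step 5: p0@ESC p1@ESC p2@ESC p3@ESC p4@ESC -> at (4,4): 0 [-], cum=2
Total visits = 2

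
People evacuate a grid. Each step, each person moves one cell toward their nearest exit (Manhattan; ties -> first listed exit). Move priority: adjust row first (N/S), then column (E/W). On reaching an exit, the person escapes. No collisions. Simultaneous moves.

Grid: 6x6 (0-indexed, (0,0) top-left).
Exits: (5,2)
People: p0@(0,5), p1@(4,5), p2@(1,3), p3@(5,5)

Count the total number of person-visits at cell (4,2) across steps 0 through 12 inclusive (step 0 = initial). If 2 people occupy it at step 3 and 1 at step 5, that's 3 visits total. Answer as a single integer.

Step 0: p0@(0,5) p1@(4,5) p2@(1,3) p3@(5,5) -> at (4,2): 0 [-], cum=0
Step 1: p0@(1,5) p1@(5,5) p2@(2,3) p3@(5,4) -> at (4,2): 0 [-], cum=0
Step 2: p0@(2,5) p1@(5,4) p2@(3,3) p3@(5,3) -> at (4,2): 0 [-], cum=0
Step 3: p0@(3,5) p1@(5,3) p2@(4,3) p3@ESC -> at (4,2): 0 [-], cum=0
Step 4: p0@(4,5) p1@ESC p2@(5,3) p3@ESC -> at (4,2): 0 [-], cum=0
Step 5: p0@(5,5) p1@ESC p2@ESC p3@ESC -> at (4,2): 0 [-], cum=0
Step 6: p0@(5,4) p1@ESC p2@ESC p3@ESC -> at (4,2): 0 [-], cum=0
Step 7: p0@(5,3) p1@ESC p2@ESC p3@ESC -> at (4,2): 0 [-], cum=0
Step 8: p0@ESC p1@ESC p2@ESC p3@ESC -> at (4,2): 0 [-], cum=0
Total visits = 0

Answer: 0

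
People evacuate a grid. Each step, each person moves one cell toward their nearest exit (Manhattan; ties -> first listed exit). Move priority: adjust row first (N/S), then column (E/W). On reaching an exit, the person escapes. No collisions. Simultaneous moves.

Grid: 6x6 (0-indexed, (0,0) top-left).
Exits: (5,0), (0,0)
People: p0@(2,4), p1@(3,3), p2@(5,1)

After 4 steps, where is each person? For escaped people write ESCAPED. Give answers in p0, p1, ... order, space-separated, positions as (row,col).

Step 1: p0:(2,4)->(1,4) | p1:(3,3)->(4,3) | p2:(5,1)->(5,0)->EXIT
Step 2: p0:(1,4)->(0,4) | p1:(4,3)->(5,3) | p2:escaped
Step 3: p0:(0,4)->(0,3) | p1:(5,3)->(5,2) | p2:escaped
Step 4: p0:(0,3)->(0,2) | p1:(5,2)->(5,1) | p2:escaped

(0,2) (5,1) ESCAPED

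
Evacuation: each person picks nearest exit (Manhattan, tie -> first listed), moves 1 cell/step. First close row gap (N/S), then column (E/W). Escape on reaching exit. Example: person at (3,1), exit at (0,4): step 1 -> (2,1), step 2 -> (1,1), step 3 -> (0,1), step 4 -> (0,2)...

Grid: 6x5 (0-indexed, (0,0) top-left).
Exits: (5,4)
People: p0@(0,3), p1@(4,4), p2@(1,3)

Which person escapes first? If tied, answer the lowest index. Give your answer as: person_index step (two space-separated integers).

Step 1: p0:(0,3)->(1,3) | p1:(4,4)->(5,4)->EXIT | p2:(1,3)->(2,3)
Step 2: p0:(1,3)->(2,3) | p1:escaped | p2:(2,3)->(3,3)
Step 3: p0:(2,3)->(3,3) | p1:escaped | p2:(3,3)->(4,3)
Step 4: p0:(3,3)->(4,3) | p1:escaped | p2:(4,3)->(5,3)
Step 5: p0:(4,3)->(5,3) | p1:escaped | p2:(5,3)->(5,4)->EXIT
Step 6: p0:(5,3)->(5,4)->EXIT | p1:escaped | p2:escaped
Exit steps: [6, 1, 5]
First to escape: p1 at step 1

Answer: 1 1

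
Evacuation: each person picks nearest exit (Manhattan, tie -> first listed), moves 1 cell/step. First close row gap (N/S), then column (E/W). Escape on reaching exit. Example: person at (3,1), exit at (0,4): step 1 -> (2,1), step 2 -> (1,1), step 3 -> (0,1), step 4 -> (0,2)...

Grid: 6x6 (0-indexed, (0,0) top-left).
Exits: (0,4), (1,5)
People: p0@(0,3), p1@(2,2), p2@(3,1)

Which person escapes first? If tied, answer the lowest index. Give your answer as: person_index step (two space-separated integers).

Answer: 0 1

Derivation:
Step 1: p0:(0,3)->(0,4)->EXIT | p1:(2,2)->(1,2) | p2:(3,1)->(2,1)
Step 2: p0:escaped | p1:(1,2)->(0,2) | p2:(2,1)->(1,1)
Step 3: p0:escaped | p1:(0,2)->(0,3) | p2:(1,1)->(0,1)
Step 4: p0:escaped | p1:(0,3)->(0,4)->EXIT | p2:(0,1)->(0,2)
Step 5: p0:escaped | p1:escaped | p2:(0,2)->(0,3)
Step 6: p0:escaped | p1:escaped | p2:(0,3)->(0,4)->EXIT
Exit steps: [1, 4, 6]
First to escape: p0 at step 1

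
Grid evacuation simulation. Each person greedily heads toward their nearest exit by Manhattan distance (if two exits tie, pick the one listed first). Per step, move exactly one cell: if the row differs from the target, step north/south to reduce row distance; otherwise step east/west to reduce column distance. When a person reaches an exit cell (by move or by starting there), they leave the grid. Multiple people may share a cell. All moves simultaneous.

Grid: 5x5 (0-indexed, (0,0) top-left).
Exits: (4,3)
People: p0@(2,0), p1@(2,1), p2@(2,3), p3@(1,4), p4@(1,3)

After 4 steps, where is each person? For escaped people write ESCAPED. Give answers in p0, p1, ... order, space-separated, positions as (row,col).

Step 1: p0:(2,0)->(3,0) | p1:(2,1)->(3,1) | p2:(2,3)->(3,3) | p3:(1,4)->(2,4) | p4:(1,3)->(2,3)
Step 2: p0:(3,0)->(4,0) | p1:(3,1)->(4,1) | p2:(3,3)->(4,3)->EXIT | p3:(2,4)->(3,4) | p4:(2,3)->(3,3)
Step 3: p0:(4,0)->(4,1) | p1:(4,1)->(4,2) | p2:escaped | p3:(3,4)->(4,4) | p4:(3,3)->(4,3)->EXIT
Step 4: p0:(4,1)->(4,2) | p1:(4,2)->(4,3)->EXIT | p2:escaped | p3:(4,4)->(4,3)->EXIT | p4:escaped

(4,2) ESCAPED ESCAPED ESCAPED ESCAPED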